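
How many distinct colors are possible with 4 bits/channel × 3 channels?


Total bits = 4 bits/channel × 3 channels = 12 bits
Distinct colors = 2^12
= 4,096 colors


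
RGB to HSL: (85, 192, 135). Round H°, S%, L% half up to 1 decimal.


Normalize: R'=85/255≈0.3333, G'=192/255≈0.7529, B'=135/255≈0.5294
Max=192/255, Min=85/255, Δ=Max-Min=107/255
L = (Max+Min)/2 = (192+85)/510 = 277/510 = 0.54313… → L = 54.3%
L > 0.5 → S = Δ/(2-Max-Min) = 107/(510-192-85) = 107/233 = 0.45922… → S = 45.9%
(the 1/255 factors cancel in S and H, so raw channel differences can be used)
Max is G' → H = 60 × ((B-R)/Δ + 2) = 60 × ((135-85)/107 + 2)
  50/107 + 2 = 0.4672… + 2 = 2.4672…
  H = 60 × 2.4672… = 148.037…° → H = 148.0°
= HSL(148.0°, 45.9%, 54.3%)


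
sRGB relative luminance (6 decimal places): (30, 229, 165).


Linearize each channel (sRGB transfer function): c = v/255; c_lin = c/12.92 if c ≤ 0.04045, else ((c+0.055)/1.055)^2.4
  R: 30/255 ≈ 0.117647 > 0.04045 → ((0.117647+0.055)/1.055)^2.4 ≈ 0.012983
  G: 229/255 ≈ 0.898039 > 0.04045 → ((0.898039+0.055)/1.055)^2.4 ≈ 0.783538
  B: 165/255 ≈ 0.647059 > 0.04045 → ((0.647059+0.055)/1.055)^2.4 ≈ 0.376262
R_lin = 0.012983, G_lin = 0.783538, B_lin = 0.376262
L = 0.2126×R + 0.7152×G + 0.0722×B
L = 0.2126×0.012983 + 0.7152×0.783538 + 0.0722×0.376262
L ≈ 0.590313


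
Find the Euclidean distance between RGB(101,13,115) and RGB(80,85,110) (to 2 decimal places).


d = √[(R₁-R₂)² + (G₁-G₂)² + (B₁-B₂)²]
d = √[(101-80)² + (13-85)² + (115-110)²]
d = √[441 + 5184 + 25]
d = √5650
d ≈ 75.17


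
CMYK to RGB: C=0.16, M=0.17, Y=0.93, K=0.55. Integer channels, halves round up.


R = 255 × (1-C) × (1-K) = 255 × 0.84 × 0.45 = 96.39 → 96
G = 255 × (1-M) × (1-K) = 255 × 0.83 × 0.45 = 95.2425 → 95
B = 255 × (1-Y) × (1-K) = 255 × 0.07 × 0.45 = 8.0325 → 8
= RGB(96, 95, 8)


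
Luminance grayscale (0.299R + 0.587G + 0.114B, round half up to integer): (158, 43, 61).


Gray = 0.299×R + 0.587×G + 0.114×B
Gray = 0.299×158 + 0.587×43 + 0.114×61
Gray = 47.242 + 25.241 + 6.954
Gray = 79.437 → round half up → 79
Gray = 79


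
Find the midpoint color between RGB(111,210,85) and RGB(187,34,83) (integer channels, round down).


Midpoint: each channel = ⌊(C₁+C₂)/2⌋
R: ⌊(111+187)/2⌋ = 149
G: ⌊(210+34)/2⌋ = 122
B: ⌊(85+83)/2⌋ = 84
= RGB(149, 122, 84)


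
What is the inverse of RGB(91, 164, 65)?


Invert: (255-R, 255-G, 255-B)
R: 255-91 = 164
G: 255-164 = 91
B: 255-65 = 190
= RGB(164, 91, 190)


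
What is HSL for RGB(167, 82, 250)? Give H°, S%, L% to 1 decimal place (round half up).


Normalize: R'=167/255≈0.6549, G'=82/255≈0.3216, B'=250/255≈0.9804
Max=250/255, Min=82/255, Δ=Max-Min=168/255
L = (Max+Min)/2 = (250+82)/510 = 332/510 = 0.65098… → L = 65.1%
L > 0.5 → S = Δ/(2-Max-Min) = 168/(510-250-82) = 168/178 = 0.94382… → S = 94.4%
(the 1/255 factors cancel in S and H, so raw channel differences can be used)
Max is B' → H = 60 × ((R-G)/Δ + 4) = 60 × ((167-82)/168 + 4)
  85/168 + 4 = 0.5059… + 4 = 4.5059…
  H = 60 × 4.5059… = 270.357…° → H = 270.4°
= HSL(270.4°, 94.4%, 65.1%)


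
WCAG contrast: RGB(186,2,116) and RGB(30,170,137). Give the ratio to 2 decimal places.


Linearize each sRGB channel c=v/255: c/12.92 if c ≤ 0.04045 else ((c+0.055)/1.055)^2.4
L = 0.2126×R_lin + 0.7152×G_lin + 0.0722×B_lin
Color 1 (186,2,116):
  R=186: 186/255≈0.7294 > 0.04045 → ((0.7294+0.055)/1.055)^2.4 ≈ 0.49102
  G=2: 2/255≈0.0078 ≤ 0.04045 → 0.0078/12.92 ≈ 0.00061
  B=116: 116/255≈0.4549 > 0.04045 → ((0.4549+0.055)/1.055)^2.4 ≈ 0.17465
  L1 = 0.2126×0.49102 + 0.7152×0.00061 + 0.0722×0.17465 ≈ 0.11743
Color 2 (30,170,137):
  R=30: 30/255≈0.1176 > 0.04045 → ((0.1176+0.055)/1.055)^2.4 ≈ 0.01298
  G=170: 170/255≈0.6667 > 0.04045 → ((0.6667+0.055)/1.055)^2.4 ≈ 0.40198
  B=137: 137/255≈0.5373 > 0.04045 → ((0.5373+0.055)/1.055)^2.4 ≈ 0.25016
  L2 = 0.2126×0.01298 + 0.7152×0.40198 + 0.0722×0.25016 ≈ 0.30832
Lighter = 0.30832, Darker = 0.11743
Ratio = (L_lighter + 0.05) / (L_darker + 0.05)
Ratio = (0.30832 + 0.05) / (0.11743 + 0.05) = 0.35832 / 0.16743 ≈ 2.1400
Ratio ≈ 2.14:1


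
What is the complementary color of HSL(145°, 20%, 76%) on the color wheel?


Complement = opposite side of color wheel = hue + 180°
H' = (145 + 180) mod 360 = 325°
S and L unchanged.
= HSL(325°, 20%, 76%)


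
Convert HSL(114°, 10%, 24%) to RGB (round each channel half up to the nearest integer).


H=114°, S=0.10, L=0.24
C = (1-|2L-1|)×S = (1-|-0.52|)×0.10 = 0.048
H' = H/60 = 114/60 ≈ 1.9000; X = C×(1-|H' mod 2 - 1|) = 0.0048
m = L - C/2 = 0.24 - 0.024 = 0.216
Sector ⌊H'⌋ = 1 → (R',G',B') = (0.0048, 0.048, 0.0)
RGB = ((R'+m)×255, (G'+m)×255, (B'+m)×255) = (56.304, 67.32, 55.08)
Round half up → RGB(56, 67, 55)


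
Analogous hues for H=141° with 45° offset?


Base hue: 141°
Left analog: (141 - 45) mod 360 = 96°
Right analog: (141 + 45) mod 360 = 186°
Analogous hues = 96° and 186°


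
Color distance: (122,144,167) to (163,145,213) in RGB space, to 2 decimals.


d = √[(R₁-R₂)² + (G₁-G₂)² + (B₁-B₂)²]
d = √[(122-163)² + (144-145)² + (167-213)²]
d = √[1681 + 1 + 2116]
d = √3798
d ≈ 61.63


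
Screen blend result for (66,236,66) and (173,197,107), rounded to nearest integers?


Screen: C = 255 - (255-A)×(255-B)/255, rounded to nearest integer
R: 255 - (255-66)×(255-173)/255 = 255 - 15498/255 ≈ 255 - 60.776 = 194.224 → 194
G: 255 - (255-236)×(255-197)/255 = 255 - 1102/255 ≈ 255 - 4.322 = 250.678 → 251
B: 255 - (255-66)×(255-107)/255 = 255 - 27972/255 ≈ 255 - 109.694 = 145.306 → 145
= RGB(194, 251, 145)


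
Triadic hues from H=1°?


Triadic: equally spaced at 120° intervals
H1 = 1°
H2 = (1 + 120) mod 360 = 121°
H3 = (1 + 240) mod 360 = 241°
Triadic = 1°, 121°, 241°


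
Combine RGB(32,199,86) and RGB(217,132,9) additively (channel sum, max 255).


Additive: each channel = min(255, C₁+C₂)
R: 32+217 = 249 → 249
G: 199+132 = 331 → 255
B: 86+9 = 95 → 95
= RGB(249, 255, 95)


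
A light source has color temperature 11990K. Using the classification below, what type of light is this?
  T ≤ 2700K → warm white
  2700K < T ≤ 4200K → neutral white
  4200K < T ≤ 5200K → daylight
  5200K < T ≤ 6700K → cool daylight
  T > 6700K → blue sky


Temperature: 11990K
11990K > 6700K → blue sky
Classification: blue sky


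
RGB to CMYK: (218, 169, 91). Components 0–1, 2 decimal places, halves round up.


R'=218/255≈0.8549, G'=169/255≈0.6627, B'=91/255≈0.3569
K = 1 - max(R',G',B') = 1 - 218/255 = 37/255 = 0.14509… → 0.15
(1-R'-K)/(1-K) simplifies to (max-R)/max with max = 218:
C = (218-218)/218 = 0/218 = 0 → 0.00
M = (218-169)/218 = 49/218 = 0.22477… → 0.22
Y = (218-91)/218 = 127/218 = 0.58256… → 0.58
= CMYK(0.00, 0.22, 0.58, 0.15)


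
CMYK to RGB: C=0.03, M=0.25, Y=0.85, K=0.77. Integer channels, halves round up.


R = 255 × (1-C) × (1-K) = 255 × 0.97 × 0.23 = 56.8905 → 57
G = 255 × (1-M) × (1-K) = 255 × 0.75 × 0.23 = 43.9875 → 44
B = 255 × (1-Y) × (1-K) = 255 × 0.15 × 0.23 = 8.7975 → 9
= RGB(57, 44, 9)


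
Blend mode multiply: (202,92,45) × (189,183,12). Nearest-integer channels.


Multiply: C = A×B/255, rounded to nearest integer
R: 202×189/255 = 38178/255 ≈ 149.718 → 150
G: 92×183/255 = 16836/255 ≈ 66.024 → 66
B: 45×12/255 = 540/255 ≈ 2.118 → 2
= RGB(150, 66, 2)


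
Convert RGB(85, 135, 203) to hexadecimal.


R = 85 → 55 (hex)
G = 135 → 87 (hex)
B = 203 → CB (hex)
Hex = #5587CB


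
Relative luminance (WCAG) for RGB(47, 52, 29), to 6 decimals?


Linearize each channel (sRGB transfer function): c = v/255; c_lin = c/12.92 if c ≤ 0.04045, else ((c+0.055)/1.055)^2.4
  R: 47/255 ≈ 0.184314 > 0.04045 → ((0.184314+0.055)/1.055)^2.4 ≈ 0.028426
  G: 52/255 ≈ 0.203922 > 0.04045 → ((0.203922+0.055)/1.055)^2.4 ≈ 0.034340
  B: 29/255 ≈ 0.113725 > 0.04045 → ((0.113725+0.055)/1.055)^2.4 ≈ 0.012286
R_lin = 0.028426, G_lin = 0.034340, B_lin = 0.012286
L = 0.2126×R + 0.7152×G + 0.0722×B
L = 0.2126×0.028426 + 0.7152×0.034340 + 0.0722×0.012286
L ≈ 0.031490


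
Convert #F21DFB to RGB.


F2 → 242 (R)
1D → 29 (G)
FB → 251 (B)
= RGB(242, 29, 251)


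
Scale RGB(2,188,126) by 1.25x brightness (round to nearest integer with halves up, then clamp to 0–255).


Multiply each channel by 1.25, round half up, clamp to [0, 255]
R: 2×1.25 = 2.5 → round → 3
G: 188×1.25 = 235
B: 126×1.25 = 157.5 → round → 158
= RGB(3, 235, 158)


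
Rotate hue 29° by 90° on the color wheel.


New hue = (H + rotation) mod 360
New hue = (29 + 90) mod 360
= 119 mod 360
= 119°


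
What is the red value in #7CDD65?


Color: #7CDD65
R = 7C = 124
G = DD = 221
B = 65 = 101
Red = 124


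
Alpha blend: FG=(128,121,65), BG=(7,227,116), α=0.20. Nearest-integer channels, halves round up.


C = α×F + (1-α)×B, with 1-α = 0.80
R: 0.20×128 + 0.80×7 = 25.60 + 5.60 = 31.20 → 31
G: 0.20×121 + 0.80×227 = 24.20 + 181.60 = 205.80 → 206
B: 0.20×65 + 0.80×116 = 13.00 + 92.80 = 105.80 → 106
= RGB(31, 206, 106)


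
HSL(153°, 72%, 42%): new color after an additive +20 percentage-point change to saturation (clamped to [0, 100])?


Original S = 72%
Adjustment = +20 percentage points
New S = 72 + (20) = 92
Clamp to [0, 100] → 92
= HSL(153°, 92%, 42%)


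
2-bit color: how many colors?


Colors = 2^bits = 2^2
= 4 colors


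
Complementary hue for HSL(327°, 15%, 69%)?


Complement = opposite side of color wheel = hue + 180°
H' = (327 + 180) mod 360 = 147°
S and L unchanged.
= HSL(147°, 15%, 69%)


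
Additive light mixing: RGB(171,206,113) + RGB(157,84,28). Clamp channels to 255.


Additive: each channel = min(255, C₁+C₂)
R: 171+157 = 328 → 255
G: 206+84 = 290 → 255
B: 113+28 = 141 → 141
= RGB(255, 255, 141)


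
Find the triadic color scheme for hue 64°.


Triadic: equally spaced at 120° intervals
H1 = 64°
H2 = (64 + 120) mod 360 = 184°
H3 = (64 + 240) mod 360 = 304°
Triadic = 64°, 184°, 304°


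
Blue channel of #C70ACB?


Color: #C70ACB
R = C7 = 199
G = 0A = 10
B = CB = 203
Blue = 203


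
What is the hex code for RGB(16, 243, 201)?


R = 16 → 10 (hex)
G = 243 → F3 (hex)
B = 201 → C9 (hex)
Hex = #10F3C9


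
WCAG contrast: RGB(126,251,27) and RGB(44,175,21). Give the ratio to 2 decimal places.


Linearize each sRGB channel c=v/255: c/12.92 if c ≤ 0.04045 else ((c+0.055)/1.055)^2.4
L = 0.2126×R_lin + 0.7152×G_lin + 0.0722×B_lin
Color 1 (126,251,27):
  R=126: 126/255≈0.4941 > 0.04045 → ((0.4941+0.055)/1.055)^2.4 ≈ 0.20864
  G=251: 251/255≈0.9843 > 0.04045 → ((0.9843+0.055)/1.055)^2.4 ≈ 0.96469
  B=27: 27/255≈0.1059 > 0.04045 → ((0.1059+0.055)/1.055)^2.4 ≈ 0.01096
  L1 = 0.2126×0.20864 + 0.7152×0.96469 + 0.0722×0.01096 ≈ 0.73509
Color 2 (44,175,21):
  R=44: 44/255≈0.1725 > 0.04045 → ((0.1725+0.055)/1.055)^2.4 ≈ 0.02519
  G=175: 175/255≈0.6863 > 0.04045 → ((0.6863+0.055)/1.055)^2.4 ≈ 0.42869
  B=21: 21/255≈0.0824 > 0.04045 → ((0.0824+0.055)/1.055)^2.4 ≈ 0.00750
  L2 = 0.2126×0.02519 + 0.7152×0.42869 + 0.0722×0.00750 ≈ 0.31250
Lighter = 0.73509, Darker = 0.31250
Ratio = (L_lighter + 0.05) / (L_darker + 0.05)
Ratio = (0.73509 + 0.05) / (0.31250 + 0.05) = 0.78509 / 0.36250 ≈ 2.1658
Ratio ≈ 2.17:1


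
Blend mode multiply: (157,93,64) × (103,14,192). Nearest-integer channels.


Multiply: C = A×B/255, rounded to nearest integer
R: 157×103/255 = 16171/255 ≈ 63.416 → 63
G: 93×14/255 = 1302/255 ≈ 5.106 → 5
B: 64×192/255 = 12288/255 ≈ 48.188 → 48
= RGB(63, 5, 48)


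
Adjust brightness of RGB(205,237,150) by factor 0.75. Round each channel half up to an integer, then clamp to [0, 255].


Multiply each channel by 0.75, round half up, clamp to [0, 255]
R: 205×0.75 = 153.75 → round → 154
G: 237×0.75 = 177.75 → round → 178
B: 150×0.75 = 112.5 → round → 113
= RGB(154, 178, 113)


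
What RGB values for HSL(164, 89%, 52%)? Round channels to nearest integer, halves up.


H=164°, S=0.89, L=0.52
C = (1-|2L-1|)×S = (1-|0.04|)×0.89 = 0.8544
H' = H/60 = 164/60 ≈ 2.7333; X = C×(1-|H' mod 2 - 1|) = 0.62656
m = L - C/2 = 0.52 - 0.4272 = 0.0928
Sector ⌊H'⌋ = 2 → (R',G',B') = (0.0, 0.8544, 0.62656)
RGB = ((R'+m)×255, (G'+m)×255, (B'+m)×255) = (23.664, 241.536, 183.4368)
Round half up → RGB(24, 242, 183)


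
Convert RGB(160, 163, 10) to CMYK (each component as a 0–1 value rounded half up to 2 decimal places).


R'=160/255≈0.6275, G'=163/255≈0.6392, B'=10/255≈0.0392
K = 1 - max(R',G',B') = 1 - 163/255 = 92/255 = 0.36078… → 0.36
(1-R'-K)/(1-K) simplifies to (max-R)/max with max = 163:
C = (163-160)/163 = 3/163 = 0.01840… → 0.02
M = (163-163)/163 = 0/163 = 0 → 0.00
Y = (163-10)/163 = 153/163 = 0.93865… → 0.94
= CMYK(0.02, 0.00, 0.94, 0.36)


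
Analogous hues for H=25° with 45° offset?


Base hue: 25°
Left analog: (25 - 45) mod 360 = 340°
Right analog: (25 + 45) mod 360 = 70°
Analogous hues = 340° and 70°


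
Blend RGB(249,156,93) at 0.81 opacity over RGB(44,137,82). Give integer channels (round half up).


C = α×F + (1-α)×B, with 1-α = 0.19
R: 0.81×249 + 0.19×44 = 201.69 + 8.36 = 210.05 → 210
G: 0.81×156 + 0.19×137 = 126.36 + 26.03 = 152.39 → 152
B: 0.81×93 + 0.19×82 = 75.33 + 15.58 = 90.91 → 91
= RGB(210, 152, 91)


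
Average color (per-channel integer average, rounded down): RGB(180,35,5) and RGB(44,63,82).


Midpoint: each channel = ⌊(C₁+C₂)/2⌋
R: ⌊(180+44)/2⌋ = 112
G: ⌊(35+63)/2⌋ = 49
B: ⌊(5+82)/2⌋ = 43
= RGB(112, 49, 43)


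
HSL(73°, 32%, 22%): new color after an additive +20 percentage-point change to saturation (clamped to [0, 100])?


Original S = 32%
Adjustment = +20 percentage points
New S = 32 + (20) = 52
Clamp to [0, 100] → 52
= HSL(73°, 52%, 22%)


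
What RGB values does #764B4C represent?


76 → 118 (R)
4B → 75 (G)
4C → 76 (B)
= RGB(118, 75, 76)


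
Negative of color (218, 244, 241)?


Invert: (255-R, 255-G, 255-B)
R: 255-218 = 37
G: 255-244 = 11
B: 255-241 = 14
= RGB(37, 11, 14)


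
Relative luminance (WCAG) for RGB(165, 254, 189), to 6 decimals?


Linearize each channel (sRGB transfer function): c = v/255; c_lin = c/12.92 if c ≤ 0.04045, else ((c+0.055)/1.055)^2.4
  R: 165/255 ≈ 0.647059 > 0.04045 → ((0.647059+0.055)/1.055)^2.4 ≈ 0.376262
  G: 254/255 ≈ 0.996078 > 0.04045 → ((0.996078+0.055)/1.055)^2.4 ≈ 0.991102
  B: 189/255 ≈ 0.741176 > 0.04045 → ((0.741176+0.055)/1.055)^2.4 ≈ 0.508881
R_lin = 0.376262, G_lin = 0.991102, B_lin = 0.508881
L = 0.2126×R + 0.7152×G + 0.0722×B
L = 0.2126×0.376262 + 0.7152×0.991102 + 0.0722×0.508881
L ≈ 0.825571


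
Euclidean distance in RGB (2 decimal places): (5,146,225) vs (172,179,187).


d = √[(R₁-R₂)² + (G₁-G₂)² + (B₁-B₂)²]
d = √[(5-172)² + (146-179)² + (225-187)²]
d = √[27889 + 1089 + 1444]
d = √30422
d ≈ 174.42


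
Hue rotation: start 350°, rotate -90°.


New hue = (H + rotation) mod 360
New hue = (350 -90) mod 360
= 260 mod 360
= 260°


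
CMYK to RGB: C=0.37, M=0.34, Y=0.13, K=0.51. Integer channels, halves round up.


R = 255 × (1-C) × (1-K) = 255 × 0.63 × 0.49 = 78.7185 → 79
G = 255 × (1-M) × (1-K) = 255 × 0.66 × 0.49 = 82.467 → 82
B = 255 × (1-Y) × (1-K) = 255 × 0.87 × 0.49 = 108.7065 → 109
= RGB(79, 82, 109)


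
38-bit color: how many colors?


Colors = 2^bits = 2^38
= 274,877,906,944 colors


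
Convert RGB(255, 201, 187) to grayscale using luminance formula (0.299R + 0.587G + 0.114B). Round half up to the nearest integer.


Gray = 0.299×R + 0.587×G + 0.114×B
Gray = 0.299×255 + 0.587×201 + 0.114×187
Gray = 76.245 + 117.987 + 21.318
Gray = 215.550 → round half up → 216
Gray = 216


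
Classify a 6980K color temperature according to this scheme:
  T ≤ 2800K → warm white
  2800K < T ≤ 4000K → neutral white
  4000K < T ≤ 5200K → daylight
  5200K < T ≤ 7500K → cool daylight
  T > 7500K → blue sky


Temperature: 6980K
5200K < 6980K ≤ 7500K → cool daylight
Classification: cool daylight


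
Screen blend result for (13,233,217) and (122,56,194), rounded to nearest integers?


Screen: C = 255 - (255-A)×(255-B)/255, rounded to nearest integer
R: 255 - (255-13)×(255-122)/255 = 255 - 32186/255 ≈ 255 - 126.220 = 128.780 → 129
G: 255 - (255-233)×(255-56)/255 = 255 - 4378/255 ≈ 255 - 17.169 = 237.831 → 238
B: 255 - (255-217)×(255-194)/255 = 255 - 2318/255 ≈ 255 - 9.090 = 245.910 → 246
= RGB(129, 238, 246)


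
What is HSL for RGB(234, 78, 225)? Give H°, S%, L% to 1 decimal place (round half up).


Normalize: R'=234/255≈0.9176, G'=78/255≈0.3059, B'=225/255≈0.8824
Max=234/255, Min=78/255, Δ=Max-Min=156/255
L = (Max+Min)/2 = (234+78)/510 = 312/510 = 0.61176… → L = 61.2%
L > 0.5 → S = Δ/(2-Max-Min) = 156/(510-234-78) = 156/198 = 0.78787… → S = 78.8%
(the 1/255 factors cancel in S and H, so raw channel differences can be used)
Max is R' → H = 60 × (((G-B)/Δ) mod 6) = 60 × (((78-225)/156) mod 6)
  (-147)/156 = -0.9423…; negative, so add 6 → 5.0576…
  H = 60 × 5.0576… = 303.461…° → H = 303.5°
= HSL(303.5°, 78.8%, 61.2%)


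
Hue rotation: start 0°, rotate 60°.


New hue = (H + rotation) mod 360
New hue = (0 + 60) mod 360
= 60 mod 360
= 60°


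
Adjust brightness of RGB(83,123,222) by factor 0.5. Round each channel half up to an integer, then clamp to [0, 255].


Multiply each channel by 0.5, round half up, clamp to [0, 255]
R: 83×0.5 = 41.5 → round → 42
G: 123×0.5 = 61.5 → round → 62
B: 222×0.5 = 111
= RGB(42, 62, 111)


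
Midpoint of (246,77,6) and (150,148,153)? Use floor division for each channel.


Midpoint: each channel = ⌊(C₁+C₂)/2⌋
R: ⌊(246+150)/2⌋ = 198
G: ⌊(77+148)/2⌋ = 112
B: ⌊(6+153)/2⌋ = 79
= RGB(198, 112, 79)


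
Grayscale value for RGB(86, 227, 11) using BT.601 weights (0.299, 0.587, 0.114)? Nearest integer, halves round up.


Gray = 0.299×R + 0.587×G + 0.114×B
Gray = 0.299×86 + 0.587×227 + 0.114×11
Gray = 25.714 + 133.249 + 1.254
Gray = 160.217 → round half up → 160
Gray = 160


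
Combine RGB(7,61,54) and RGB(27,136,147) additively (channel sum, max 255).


Additive: each channel = min(255, C₁+C₂)
R: 7+27 = 34 → 34
G: 61+136 = 197 → 197
B: 54+147 = 201 → 201
= RGB(34, 197, 201)


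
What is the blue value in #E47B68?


Color: #E47B68
R = E4 = 228
G = 7B = 123
B = 68 = 104
Blue = 104


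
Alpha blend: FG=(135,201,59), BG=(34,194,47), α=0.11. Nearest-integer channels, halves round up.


C = α×F + (1-α)×B, with 1-α = 0.89
R: 0.11×135 + 0.89×34 = 14.85 + 30.26 = 45.11 → 45
G: 0.11×201 + 0.89×194 = 22.11 + 172.66 = 194.77 → 195
B: 0.11×59 + 0.89×47 = 6.49 + 41.83 = 48.32 → 48
= RGB(45, 195, 48)


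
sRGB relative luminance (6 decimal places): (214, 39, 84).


Linearize each channel (sRGB transfer function): c = v/255; c_lin = c/12.92 if c ≤ 0.04045, else ((c+0.055)/1.055)^2.4
  R: 214/255 ≈ 0.839216 > 0.04045 → ((0.839216+0.055)/1.055)^2.4 ≈ 0.672443
  G: 39/255 ≈ 0.152941 > 0.04045 → ((0.152941+0.055)/1.055)^2.4 ≈ 0.020289
  B: 84/255 ≈ 0.329412 > 0.04045 → ((0.329412+0.055)/1.055)^2.4 ≈ 0.088656
R_lin = 0.672443, G_lin = 0.020289, B_lin = 0.088656
L = 0.2126×R + 0.7152×G + 0.0722×B
L = 0.2126×0.672443 + 0.7152×0.020289 + 0.0722×0.088656
L ≈ 0.163873


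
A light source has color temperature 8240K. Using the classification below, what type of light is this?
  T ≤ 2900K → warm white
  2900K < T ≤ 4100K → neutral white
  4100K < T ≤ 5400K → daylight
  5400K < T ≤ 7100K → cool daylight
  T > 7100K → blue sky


Temperature: 8240K
8240K > 7100K → blue sky
Classification: blue sky


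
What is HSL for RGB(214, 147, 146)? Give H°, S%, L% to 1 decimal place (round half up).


Normalize: R'=214/255≈0.8392, G'=147/255≈0.5765, B'=146/255≈0.5725
Max=214/255, Min=146/255, Δ=Max-Min=68/255
L = (Max+Min)/2 = (214+146)/510 = 360/510 = 0.70588… → L = 70.6%
L > 0.5 → S = Δ/(2-Max-Min) = 68/(510-214-146) = 68/150 = 0.45333… → S = 45.3%
(the 1/255 factors cancel in S and H, so raw channel differences can be used)
Max is R' → H = 60 × (((G-B)/Δ) mod 6) = 60 × (((147-146)/68) mod 6)
  1/68 = 0.0147…
  H = 60 × 0.0147… = 0.882…° → H = 0.9°
= HSL(0.9°, 45.3%, 70.6%)


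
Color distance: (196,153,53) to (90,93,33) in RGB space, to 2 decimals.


d = √[(R₁-R₂)² + (G₁-G₂)² + (B₁-B₂)²]
d = √[(196-90)² + (153-93)² + (53-33)²]
d = √[11236 + 3600 + 400]
d = √15236
d ≈ 123.43


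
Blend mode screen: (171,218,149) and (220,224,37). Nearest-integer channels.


Screen: C = 255 - (255-A)×(255-B)/255, rounded to nearest integer
R: 255 - (255-171)×(255-220)/255 = 255 - 2940/255 ≈ 255 - 11.529 = 243.471 → 243
G: 255 - (255-218)×(255-224)/255 = 255 - 1147/255 ≈ 255 - 4.498 = 250.502 → 251
B: 255 - (255-149)×(255-37)/255 = 255 - 23108/255 ≈ 255 - 90.620 = 164.380 → 164
= RGB(243, 251, 164)


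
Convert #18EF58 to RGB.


18 → 24 (R)
EF → 239 (G)
58 → 88 (B)
= RGB(24, 239, 88)


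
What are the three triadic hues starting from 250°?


Triadic: equally spaced at 120° intervals
H1 = 250°
H2 = (250 + 120) mod 360 = 10°
H3 = (250 + 240) mod 360 = 130°
Triadic = 250°, 10°, 130°


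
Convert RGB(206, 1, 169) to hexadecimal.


R = 206 → CE (hex)
G = 1 → 01 (hex)
B = 169 → A9 (hex)
Hex = #CE01A9


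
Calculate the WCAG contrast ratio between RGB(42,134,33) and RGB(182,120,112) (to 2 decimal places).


Linearize each sRGB channel c=v/255: c/12.92 if c ≤ 0.04045 else ((c+0.055)/1.055)^2.4
L = 0.2126×R_lin + 0.7152×G_lin + 0.0722×B_lin
Color 1 (42,134,33):
  R=42: 42/255≈0.1647 > 0.04045 → ((0.1647+0.055)/1.055)^2.4 ≈ 0.02315
  G=134: 134/255≈0.5255 > 0.04045 → ((0.5255+0.055)/1.055)^2.4 ≈ 0.23840
  B=33: 33/255≈0.1294 > 0.04045 → ((0.1294+0.055)/1.055)^2.4 ≈ 0.01521
  L1 = 0.2126×0.02315 + 0.7152×0.23840 + 0.0722×0.01521 ≈ 0.17652
Color 2 (182,120,112):
  R=182: 182/255≈0.7137 > 0.04045 → ((0.7137+0.055)/1.055)^2.4 ≈ 0.46778
  G=120: 120/255≈0.4706 > 0.04045 → ((0.4706+0.055)/1.055)^2.4 ≈ 0.18782
  B=112: 112/255≈0.4392 > 0.04045 → ((0.4392+0.055)/1.055)^2.4 ≈ 0.16203
  L2 = 0.2126×0.46778 + 0.7152×0.18782 + 0.0722×0.16203 ≈ 0.24548
Lighter = 0.24548, Darker = 0.17652
Ratio = (L_lighter + 0.05) / (L_darker + 0.05)
Ratio = (0.24548 + 0.05) / (0.17652 + 0.05) = 0.29548 / 0.22652 ≈ 1.3044
Ratio ≈ 1.30:1


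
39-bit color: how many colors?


Colors = 2^bits = 2^39
= 549,755,813,888 colors


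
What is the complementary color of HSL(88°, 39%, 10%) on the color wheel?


Complement = opposite side of color wheel = hue + 180°
H' = (88 + 180) mod 360 = 268°
S and L unchanged.
= HSL(268°, 39%, 10%)


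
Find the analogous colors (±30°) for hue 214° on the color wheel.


Base hue: 214°
Left analog: (214 - 30) mod 360 = 184°
Right analog: (214 + 30) mod 360 = 244°
Analogous hues = 184° and 244°


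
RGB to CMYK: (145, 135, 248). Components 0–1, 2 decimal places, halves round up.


R'=145/255≈0.5686, G'=135/255≈0.5294, B'=248/255≈0.9725
K = 1 - max(R',G',B') = 1 - 248/255 = 7/255 = 0.02745… → 0.03
(1-R'-K)/(1-K) simplifies to (max-R)/max with max = 248:
C = (248-145)/248 = 103/248 = 0.41532… → 0.42
M = (248-135)/248 = 113/248 = 0.45564… → 0.46
Y = (248-248)/248 = 0/248 = 0 → 0.00
= CMYK(0.42, 0.46, 0.00, 0.03)


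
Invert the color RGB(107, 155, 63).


Invert: (255-R, 255-G, 255-B)
R: 255-107 = 148
G: 255-155 = 100
B: 255-63 = 192
= RGB(148, 100, 192)


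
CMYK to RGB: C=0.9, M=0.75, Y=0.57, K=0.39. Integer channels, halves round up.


R = 255 × (1-C) × (1-K) = 255 × 0.10 × 0.61 = 15.555 → 16
G = 255 × (1-M) × (1-K) = 255 × 0.25 × 0.61 = 38.8875 → 39
B = 255 × (1-Y) × (1-K) = 255 × 0.43 × 0.61 = 66.8865 → 67
= RGB(16, 39, 67)


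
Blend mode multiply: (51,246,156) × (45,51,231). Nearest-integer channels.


Multiply: C = A×B/255, rounded to nearest integer
R: 51×45/255 = 2295/255 ≈ 9.000 → 9
G: 246×51/255 = 12546/255 ≈ 49.200 → 49
B: 156×231/255 = 36036/255 ≈ 141.318 → 141
= RGB(9, 49, 141)


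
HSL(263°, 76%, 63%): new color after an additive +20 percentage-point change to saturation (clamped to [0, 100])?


Original S = 76%
Adjustment = +20 percentage points
New S = 76 + (20) = 96
Clamp to [0, 100] → 96
= HSL(263°, 96%, 63%)


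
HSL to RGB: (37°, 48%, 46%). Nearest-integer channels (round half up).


H=37°, S=0.48, L=0.46
C = (1-|2L-1|)×S = (1-|-0.08|)×0.48 = 0.4416
H' = H/60 = 37/60 ≈ 0.6167; X = C×(1-|H' mod 2 - 1|) = 0.27232
m = L - C/2 = 0.46 - 0.2208 = 0.2392
Sector ⌊H'⌋ = 0 → (R',G',B') = (0.4416, 0.27232, 0.0)
RGB = ((R'+m)×255, (G'+m)×255, (B'+m)×255) = (173.604, 130.4376, 60.996)
Round half up → RGB(174, 130, 61)


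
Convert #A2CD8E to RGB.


A2 → 162 (R)
CD → 205 (G)
8E → 142 (B)
= RGB(162, 205, 142)


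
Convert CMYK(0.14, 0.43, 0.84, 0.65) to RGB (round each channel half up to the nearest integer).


R = 255 × (1-C) × (1-K) = 255 × 0.86 × 0.35 = 76.755 → 77
G = 255 × (1-M) × (1-K) = 255 × 0.57 × 0.35 = 50.8725 → 51
B = 255 × (1-Y) × (1-K) = 255 × 0.16 × 0.35 = 14.28 → 14
= RGB(77, 51, 14)


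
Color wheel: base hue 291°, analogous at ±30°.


Base hue: 291°
Left analog: (291 - 30) mod 360 = 261°
Right analog: (291 + 30) mod 360 = 321°
Analogous hues = 261° and 321°


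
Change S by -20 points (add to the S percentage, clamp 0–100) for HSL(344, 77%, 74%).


Original S = 77%
Adjustment = -20 percentage points
New S = 77 + (-20) = 57
Clamp to [0, 100] → 57
= HSL(344°, 57%, 74%)


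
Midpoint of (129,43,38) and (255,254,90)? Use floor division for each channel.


Midpoint: each channel = ⌊(C₁+C₂)/2⌋
R: ⌊(129+255)/2⌋ = 192
G: ⌊(43+254)/2⌋ = 148
B: ⌊(38+90)/2⌋ = 64
= RGB(192, 148, 64)


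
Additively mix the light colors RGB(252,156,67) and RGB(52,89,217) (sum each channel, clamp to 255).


Additive: each channel = min(255, C₁+C₂)
R: 252+52 = 304 → 255
G: 156+89 = 245 → 245
B: 67+217 = 284 → 255
= RGB(255, 245, 255)


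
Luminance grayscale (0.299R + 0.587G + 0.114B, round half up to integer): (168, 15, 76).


Gray = 0.299×R + 0.587×G + 0.114×B
Gray = 0.299×168 + 0.587×15 + 0.114×76
Gray = 50.232 + 8.805 + 8.664
Gray = 67.701 → round half up → 68
Gray = 68


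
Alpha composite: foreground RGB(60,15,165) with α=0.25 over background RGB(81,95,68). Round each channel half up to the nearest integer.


C = α×F + (1-α)×B, with 1-α = 0.75
R: 0.25×60 + 0.75×81 = 15.00 + 60.75 = 75.75 → 76
G: 0.25×15 + 0.75×95 = 3.75 + 71.25 = 75.00 → 75
B: 0.25×165 + 0.75×68 = 41.25 + 51.00 = 92.25 → 92
= RGB(76, 75, 92)


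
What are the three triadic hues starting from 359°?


Triadic: equally spaced at 120° intervals
H1 = 359°
H2 = (359 + 120) mod 360 = 119°
H3 = (359 + 240) mod 360 = 239°
Triadic = 359°, 119°, 239°


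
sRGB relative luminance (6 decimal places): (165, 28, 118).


Linearize each channel (sRGB transfer function): c = v/255; c_lin = c/12.92 if c ≤ 0.04045, else ((c+0.055)/1.055)^2.4
  R: 165/255 ≈ 0.647059 > 0.04045 → ((0.647059+0.055)/1.055)^2.4 ≈ 0.376262
  G: 28/255 ≈ 0.109804 > 0.04045 → ((0.109804+0.055)/1.055)^2.4 ≈ 0.011612
  B: 118/255 ≈ 0.462745 > 0.04045 → ((0.462745+0.055)/1.055)^2.4 ≈ 0.181164
R_lin = 0.376262, G_lin = 0.011612, B_lin = 0.181164
L = 0.2126×R + 0.7152×G + 0.0722×B
L = 0.2126×0.376262 + 0.7152×0.011612 + 0.0722×0.181164
L ≈ 0.101378


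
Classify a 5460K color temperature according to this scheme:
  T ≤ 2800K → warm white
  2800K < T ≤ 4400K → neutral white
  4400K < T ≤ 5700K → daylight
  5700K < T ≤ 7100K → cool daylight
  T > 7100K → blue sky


Temperature: 5460K
4400K < 5460K ≤ 5700K → daylight
Classification: daylight


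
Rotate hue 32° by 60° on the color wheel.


New hue = (H + rotation) mod 360
New hue = (32 + 60) mod 360
= 92 mod 360
= 92°


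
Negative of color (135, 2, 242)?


Invert: (255-R, 255-G, 255-B)
R: 255-135 = 120
G: 255-2 = 253
B: 255-242 = 13
= RGB(120, 253, 13)


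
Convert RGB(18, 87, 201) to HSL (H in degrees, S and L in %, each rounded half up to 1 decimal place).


Normalize: R'=18/255≈0.0706, G'=87/255≈0.3412, B'=201/255≈0.7882
Max=201/255, Min=18/255, Δ=Max-Min=183/255
L = (Max+Min)/2 = (201+18)/510 = 219/510 = 0.42941… → L = 42.9%
L ≤ 0.5 → S = Δ/(Max+Min) = 183/(201+18) = 183/219 = 0.83561… → S = 83.6%
(the 1/255 factors cancel in S and H, so raw channel differences can be used)
Max is B' → H = 60 × ((R-G)/Δ + 4) = 60 × ((18-87)/183 + 4)
  -69/183 + 4 = -0.3770… + 4 = 3.6229…
  H = 60 × 3.6229… = 217.377…° → H = 217.4°
= HSL(217.4°, 83.6%, 42.9%)


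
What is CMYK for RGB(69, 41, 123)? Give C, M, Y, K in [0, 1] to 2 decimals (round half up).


R'=69/255≈0.2706, G'=41/255≈0.1608, B'=123/255≈0.4824
K = 1 - max(R',G',B') = 1 - 123/255 = 132/255 = 0.51764… → 0.52
(1-R'-K)/(1-K) simplifies to (max-R)/max with max = 123:
C = (123-69)/123 = 54/123 = 0.43902… → 0.44
M = (123-41)/123 = 82/123 = 0.66666… → 0.67
Y = (123-123)/123 = 0/123 = 0 → 0.00
= CMYK(0.44, 0.67, 0.00, 0.52)


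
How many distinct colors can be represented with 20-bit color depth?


Colors = 2^bits = 2^20
= 1,048,576 colors


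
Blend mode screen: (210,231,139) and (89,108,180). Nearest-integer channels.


Screen: C = 255 - (255-A)×(255-B)/255, rounded to nearest integer
R: 255 - (255-210)×(255-89)/255 = 255 - 7470/255 ≈ 255 - 29.294 = 225.706 → 226
G: 255 - (255-231)×(255-108)/255 = 255 - 3528/255 ≈ 255 - 13.835 = 241.165 → 241
B: 255 - (255-139)×(255-180)/255 = 255 - 8700/255 ≈ 255 - 34.118 = 220.882 → 221
= RGB(226, 241, 221)


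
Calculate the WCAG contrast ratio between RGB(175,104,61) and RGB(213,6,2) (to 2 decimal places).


Linearize each sRGB channel c=v/255: c/12.92 if c ≤ 0.04045 else ((c+0.055)/1.055)^2.4
L = 0.2126×R_lin + 0.7152×G_lin + 0.0722×B_lin
Color 1 (175,104,61):
  R=175: 175/255≈0.6863 > 0.04045 → ((0.6863+0.055)/1.055)^2.4 ≈ 0.42869
  G=104: 104/255≈0.4078 > 0.04045 → ((0.4078+0.055)/1.055)^2.4 ≈ 0.13843
  B=61: 61/255≈0.2392 > 0.04045 → ((0.2392+0.055)/1.055)^2.4 ≈ 0.04667
  L1 = 0.2126×0.42869 + 0.7152×0.13843 + 0.0722×0.04667 ≈ 0.19352
Color 2 (213,6,2):
  R=213: 213/255≈0.8353 > 0.04045 → ((0.8353+0.055)/1.055)^2.4 ≈ 0.66539
  G=6: 6/255≈0.0235 ≤ 0.04045 → 0.0235/12.92 ≈ 0.00182
  B=2: 2/255≈0.0078 ≤ 0.04045 → 0.0078/12.92 ≈ 0.00061
  L2 = 0.2126×0.66539 + 0.7152×0.00182 + 0.0722×0.00061 ≈ 0.14281
Lighter = 0.19352, Darker = 0.14281
Ratio = (L_lighter + 0.05) / (L_darker + 0.05)
Ratio = (0.19352 + 0.05) / (0.14281 + 0.05) = 0.24352 / 0.19281 ≈ 1.2630
Ratio ≈ 1.26:1


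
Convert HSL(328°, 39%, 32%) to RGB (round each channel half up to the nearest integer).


H=328°, S=0.39, L=0.32
C = (1-|2L-1|)×S = (1-|-0.36|)×0.39 = 0.2496
H' = H/60 = 328/60 ≈ 5.4667; X = C×(1-|H' mod 2 - 1|) = 0.13312
m = L - C/2 = 0.32 - 0.1248 = 0.1952
Sector ⌊H'⌋ = 5 → (R',G',B') = (0.2496, 0.0, 0.13312)
RGB = ((R'+m)×255, (G'+m)×255, (B'+m)×255) = (113.424, 49.776, 83.7216)
Round half up → RGB(113, 50, 84)


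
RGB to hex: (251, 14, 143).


R = 251 → FB (hex)
G = 14 → 0E (hex)
B = 143 → 8F (hex)
Hex = #FB0E8F


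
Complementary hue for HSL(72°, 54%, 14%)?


Complement = opposite side of color wheel = hue + 180°
H' = (72 + 180) mod 360 = 252°
S and L unchanged.
= HSL(252°, 54%, 14%)


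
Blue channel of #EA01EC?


Color: #EA01EC
R = EA = 234
G = 01 = 1
B = EC = 236
Blue = 236


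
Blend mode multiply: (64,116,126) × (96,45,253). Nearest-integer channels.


Multiply: C = A×B/255, rounded to nearest integer
R: 64×96/255 = 6144/255 ≈ 24.094 → 24
G: 116×45/255 = 5220/255 ≈ 20.471 → 20
B: 126×253/255 = 31878/255 ≈ 125.012 → 125
= RGB(24, 20, 125)


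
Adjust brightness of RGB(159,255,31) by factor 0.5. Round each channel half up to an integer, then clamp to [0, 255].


Multiply each channel by 0.5, round half up, clamp to [0, 255]
R: 159×0.5 = 79.5 → round → 80
G: 255×0.5 = 127.5 → round → 128
B: 31×0.5 = 15.5 → round → 16
= RGB(80, 128, 16)


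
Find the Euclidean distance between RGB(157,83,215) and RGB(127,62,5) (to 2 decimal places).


d = √[(R₁-R₂)² + (G₁-G₂)² + (B₁-B₂)²]
d = √[(157-127)² + (83-62)² + (215-5)²]
d = √[900 + 441 + 44100]
d = √45441
d ≈ 213.17


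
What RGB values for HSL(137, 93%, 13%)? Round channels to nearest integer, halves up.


H=137°, S=0.93, L=0.13
C = (1-|2L-1|)×S = (1-|-0.74|)×0.93 = 0.2418
H' = H/60 = 137/60 ≈ 2.2833; X = C×(1-|H' mod 2 - 1|) = 0.06851
m = L - C/2 = 0.13 - 0.1209 = 0.0091
Sector ⌊H'⌋ = 2 → (R',G',B') = (0.0, 0.2418, 0.06851)
RGB = ((R'+m)×255, (G'+m)×255, (B'+m)×255) = (2.3205, 63.9795, 19.79055)
Round half up → RGB(2, 64, 20)


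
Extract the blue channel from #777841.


Color: #777841
R = 77 = 119
G = 78 = 120
B = 41 = 65
Blue = 65


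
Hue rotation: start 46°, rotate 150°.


New hue = (H + rotation) mod 360
New hue = (46 + 150) mod 360
= 196 mod 360
= 196°


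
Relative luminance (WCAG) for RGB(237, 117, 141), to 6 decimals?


Linearize each channel (sRGB transfer function): c = v/255; c_lin = c/12.92 if c ≤ 0.04045, else ((c+0.055)/1.055)^2.4
  R: 237/255 ≈ 0.929412 > 0.04045 → ((0.929412+0.055)/1.055)^2.4 ≈ 0.846873
  G: 117/255 ≈ 0.458824 > 0.04045 → ((0.458824+0.055)/1.055)^2.4 ≈ 0.177888
  B: 141/255 ≈ 0.552941 > 0.04045 → ((0.552941+0.055)/1.055)^2.4 ≈ 0.266356
R_lin = 0.846873, G_lin = 0.177888, B_lin = 0.266356
L = 0.2126×R + 0.7152×G + 0.0722×B
L = 0.2126×0.846873 + 0.7152×0.177888 + 0.0722×0.266356
L ≈ 0.326502


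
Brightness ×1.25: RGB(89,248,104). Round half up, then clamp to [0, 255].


Multiply each channel by 1.25, round half up, clamp to [0, 255]
R: 89×1.25 = 111.25 → round → 111
G: 248×1.25 = 310 → clamp → 255
B: 104×1.25 = 130
= RGB(111, 255, 130)


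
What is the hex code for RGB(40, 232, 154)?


R = 40 → 28 (hex)
G = 232 → E8 (hex)
B = 154 → 9A (hex)
Hex = #28E89A


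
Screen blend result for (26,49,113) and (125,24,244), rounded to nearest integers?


Screen: C = 255 - (255-A)×(255-B)/255, rounded to nearest integer
R: 255 - (255-26)×(255-125)/255 = 255 - 29770/255 ≈ 255 - 116.745 = 138.255 → 138
G: 255 - (255-49)×(255-24)/255 = 255 - 47586/255 ≈ 255 - 186.612 = 68.388 → 68
B: 255 - (255-113)×(255-244)/255 = 255 - 1562/255 ≈ 255 - 6.125 = 248.875 → 249
= RGB(138, 68, 249)


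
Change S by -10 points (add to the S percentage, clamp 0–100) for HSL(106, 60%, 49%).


Original S = 60%
Adjustment = -10 percentage points
New S = 60 + (-10) = 50
Clamp to [0, 100] → 50
= HSL(106°, 50%, 49%)


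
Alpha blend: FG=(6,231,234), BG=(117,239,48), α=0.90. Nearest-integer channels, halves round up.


C = α×F + (1-α)×B, with 1-α = 0.10
R: 0.90×6 + 0.10×117 = 5.40 + 11.70 = 17.10 → 17
G: 0.90×231 + 0.10×239 = 207.90 + 23.90 = 231.80 → 232
B: 0.90×234 + 0.10×48 = 210.60 + 4.80 = 215.40 → 215
= RGB(17, 232, 215)


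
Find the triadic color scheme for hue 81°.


Triadic: equally spaced at 120° intervals
H1 = 81°
H2 = (81 + 120) mod 360 = 201°
H3 = (81 + 240) mod 360 = 321°
Triadic = 81°, 201°, 321°


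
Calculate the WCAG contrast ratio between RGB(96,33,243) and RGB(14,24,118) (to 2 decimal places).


Linearize each sRGB channel c=v/255: c/12.92 if c ≤ 0.04045 else ((c+0.055)/1.055)^2.4
L = 0.2126×R_lin + 0.7152×G_lin + 0.0722×B_lin
Color 1 (96,33,243):
  R=96: 96/255≈0.3765 > 0.04045 → ((0.3765+0.055)/1.055)^2.4 ≈ 0.11697
  G=33: 33/255≈0.1294 > 0.04045 → ((0.1294+0.055)/1.055)^2.4 ≈ 0.01521
  B=243: 243/255≈0.9529 > 0.04045 → ((0.9529+0.055)/1.055)^2.4 ≈ 0.89627
  L1 = 0.2126×0.11697 + 0.7152×0.01521 + 0.0722×0.89627 ≈ 0.10046
Color 2 (14,24,118):
  R=14: 14/255≈0.0549 > 0.04045 → ((0.0549+0.055)/1.055)^2.4 ≈ 0.00439
  G=24: 24/255≈0.0941 > 0.04045 → ((0.0941+0.055)/1.055)^2.4 ≈ 0.00913
  B=118: 118/255≈0.4627 > 0.04045 → ((0.4627+0.055)/1.055)^2.4 ≈ 0.18116
  L2 = 0.2126×0.00439 + 0.7152×0.00913 + 0.0722×0.18116 ≈ 0.02055
Lighter = 0.10046, Darker = 0.02055
Ratio = (L_lighter + 0.05) / (L_darker + 0.05)
Ratio = (0.10046 + 0.05) / (0.02055 + 0.05) = 0.15046 / 0.07055 ≈ 2.1327
Ratio ≈ 2.13:1


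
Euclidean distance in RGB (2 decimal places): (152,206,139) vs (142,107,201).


d = √[(R₁-R₂)² + (G₁-G₂)² + (B₁-B₂)²]
d = √[(152-142)² + (206-107)² + (139-201)²]
d = √[100 + 9801 + 3844]
d = √13745
d ≈ 117.24


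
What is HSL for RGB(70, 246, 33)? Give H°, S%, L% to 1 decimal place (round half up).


Normalize: R'=70/255≈0.2745, G'=246/255≈0.9647, B'=33/255≈0.1294
Max=246/255, Min=33/255, Δ=Max-Min=213/255
L = (Max+Min)/2 = (246+33)/510 = 279/510 = 0.54705… → L = 54.7%
L > 0.5 → S = Δ/(2-Max-Min) = 213/(510-246-33) = 213/231 = 0.92207… → S = 92.2%
(the 1/255 factors cancel in S and H, so raw channel differences can be used)
Max is G' → H = 60 × ((B-R)/Δ + 2) = 60 × ((33-70)/213 + 2)
  -37/213 + 2 = -0.1737… + 2 = 1.8262…
  H = 60 × 1.8262… = 109.577…° → H = 109.6°
= HSL(109.6°, 92.2%, 54.7%)


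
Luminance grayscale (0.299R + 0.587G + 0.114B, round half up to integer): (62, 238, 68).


Gray = 0.299×R + 0.587×G + 0.114×B
Gray = 0.299×62 + 0.587×238 + 0.114×68
Gray = 18.538 + 139.706 + 7.752
Gray = 165.996 → round half up → 166
Gray = 166


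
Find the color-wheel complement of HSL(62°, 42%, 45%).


Complement = opposite side of color wheel = hue + 180°
H' = (62 + 180) mod 360 = 242°
S and L unchanged.
= HSL(242°, 42%, 45%)


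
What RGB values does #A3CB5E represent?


A3 → 163 (R)
CB → 203 (G)
5E → 94 (B)
= RGB(163, 203, 94)


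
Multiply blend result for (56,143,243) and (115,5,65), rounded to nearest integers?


Multiply: C = A×B/255, rounded to nearest integer
R: 56×115/255 = 6440/255 ≈ 25.255 → 25
G: 143×5/255 = 715/255 ≈ 2.804 → 3
B: 243×65/255 = 15795/255 ≈ 61.941 → 62
= RGB(25, 3, 62)


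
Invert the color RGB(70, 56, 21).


Invert: (255-R, 255-G, 255-B)
R: 255-70 = 185
G: 255-56 = 199
B: 255-21 = 234
= RGB(185, 199, 234)


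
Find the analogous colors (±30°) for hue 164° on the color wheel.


Base hue: 164°
Left analog: (164 - 30) mod 360 = 134°
Right analog: (164 + 30) mod 360 = 194°
Analogous hues = 134° and 194°


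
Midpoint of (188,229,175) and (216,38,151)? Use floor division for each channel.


Midpoint: each channel = ⌊(C₁+C₂)/2⌋
R: ⌊(188+216)/2⌋ = 202
G: ⌊(229+38)/2⌋ = 133
B: ⌊(175+151)/2⌋ = 163
= RGB(202, 133, 163)


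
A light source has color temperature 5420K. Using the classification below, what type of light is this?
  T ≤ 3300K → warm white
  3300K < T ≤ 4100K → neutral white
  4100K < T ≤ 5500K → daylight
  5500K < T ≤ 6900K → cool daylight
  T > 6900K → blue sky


Temperature: 5420K
4100K < 5420K ≤ 5500K → daylight
Classification: daylight


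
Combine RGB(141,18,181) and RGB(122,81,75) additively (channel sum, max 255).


Additive: each channel = min(255, C₁+C₂)
R: 141+122 = 263 → 255
G: 18+81 = 99 → 99
B: 181+75 = 256 → 255
= RGB(255, 99, 255)
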